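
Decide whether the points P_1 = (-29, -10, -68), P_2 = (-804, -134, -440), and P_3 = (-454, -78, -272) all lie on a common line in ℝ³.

Yes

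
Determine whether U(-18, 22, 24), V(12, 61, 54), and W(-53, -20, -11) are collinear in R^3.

UV = (30, 39, 30), UW = (-35, -42, -35).
UV × UW = (-105, 0, 105).
The cross product is nonzero, so the points do not lie on one line.

No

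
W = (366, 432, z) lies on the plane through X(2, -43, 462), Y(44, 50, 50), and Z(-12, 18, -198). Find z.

A normal to the plane is n = XY × XZ = (-36248, 33488, 3864).
W lies in the plane iff n · XW = 0.
This gives (3864)z + (927360) = 0, so z = -240.

-240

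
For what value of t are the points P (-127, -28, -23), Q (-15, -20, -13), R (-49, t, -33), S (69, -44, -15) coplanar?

Coplanarity ⇔ det[PQ; PR; PS] = 0.
Expanding, this is linear in t: (-1064)t + (-80864) = 0.
So t = -76.

-76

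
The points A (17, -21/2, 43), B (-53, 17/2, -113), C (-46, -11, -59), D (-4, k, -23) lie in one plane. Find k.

4

Coplanarity ⇔ det[AB; AC; AD] = 0.
Expanding, this is linear in k: (2688)k + (-10752) = 0.
So k = 4.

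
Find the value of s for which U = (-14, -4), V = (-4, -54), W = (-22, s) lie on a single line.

36

The three points are collinear iff det[UV; UW] = 0.
This determinant is linear in s: (10)s + (-360) = 0, so s = 36.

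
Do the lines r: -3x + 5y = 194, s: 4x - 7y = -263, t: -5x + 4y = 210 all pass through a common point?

No

Lines aᵢx + bᵢy = cᵢ with pairwise distinct directions are concurrent exactly when det[aᵢ bᵢ cᵢ] = 0.
Here the determinant is -57.
Nonzero, so no common point exists.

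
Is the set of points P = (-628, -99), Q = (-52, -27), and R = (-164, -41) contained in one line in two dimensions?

PQ = (576, 72), PR = (464, 58).
det[PQ; PR] = (576)(58) − (72)(464) = 0.
The determinant is zero, so the points are collinear.

Yes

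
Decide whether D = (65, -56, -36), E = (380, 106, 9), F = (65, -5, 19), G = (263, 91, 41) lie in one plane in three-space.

With D as base: DE = (315, 162, 45), DF = (0, 51, 55), DG = (198, 147, 77).
DF × DG = (-4158, 10890, -10098).
DE · (DF × DG) = 0.
The scalar triple product vanishes, so the four points are coplanar.

Yes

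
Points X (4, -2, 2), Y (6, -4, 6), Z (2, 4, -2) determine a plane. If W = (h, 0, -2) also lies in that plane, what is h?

A normal to the plane is n = XY × XZ = (-16, 0, 8).
W lies in the plane iff n · XW = 0.
This gives (-16)h + (32) = 0, so h = 2.

2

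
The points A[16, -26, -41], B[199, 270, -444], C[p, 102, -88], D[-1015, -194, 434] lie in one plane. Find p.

-384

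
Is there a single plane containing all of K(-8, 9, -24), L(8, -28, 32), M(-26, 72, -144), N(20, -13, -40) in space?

With K as base: KL = (16, -37, 56), KM = (-18, 63, -120), KN = (28, -22, -16).
KM × KN = (-3648, -3648, -1368).
KL · (KM × KN) = 0.
The scalar triple product vanishes, so the four points are coplanar.

Yes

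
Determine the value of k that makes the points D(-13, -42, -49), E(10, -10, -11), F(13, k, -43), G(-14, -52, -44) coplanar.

42

Coplanarity ⇔ det[DE; DF; DG] = 0.
Expanding, this is linear in k: (153)k + (-6426) = 0.
So k = 42.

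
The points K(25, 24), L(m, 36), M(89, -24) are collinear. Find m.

9

Collinearity: (L − K) must be parallel to (M − K) = (64, -48).
Cross-multiplying the components: (m − 25)·(-48) = (12)·(64).
Solving gives m = 9.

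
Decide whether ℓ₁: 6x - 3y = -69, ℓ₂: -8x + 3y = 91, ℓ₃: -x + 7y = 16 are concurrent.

No

Intersecting ℓ₁ and ℓ₂: solving the 2×2 system gives (x, y) = (-11, 1).
Substitute into ℓ₃: (-1)(-11) + (7)(1) = 18.
But ℓ₃ requires 16 ≠ 18, so the three lines have no common point.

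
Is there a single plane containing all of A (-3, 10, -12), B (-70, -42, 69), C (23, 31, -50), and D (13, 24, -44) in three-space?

Yes

The four points are coplanar iff the 3×3 determinant with rows AB, AC, AD is zero.
Rows: (-67, -52, 81), (26, 21, -38), (16, 14, -32).
Expanding along the first row: (-67)(-140) − (-52)(-224) + (81)(28) = 0.
Zero determinant ⇒ coplanar.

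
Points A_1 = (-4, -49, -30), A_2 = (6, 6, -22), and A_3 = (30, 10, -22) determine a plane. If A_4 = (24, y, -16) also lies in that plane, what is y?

A normal to the plane is n = A_1A_2 × A_1A_3 = (-32, 192, -1280).
A_4 lies in the plane iff n · A_1A_4 = 0.
This gives (192)y + (-9408) = 0, so y = 49.

49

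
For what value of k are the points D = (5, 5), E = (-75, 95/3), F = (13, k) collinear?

Collinearity: (F − D) must be parallel to (E − D) = (-80, 80/3).
Cross-multiplying the components: (k − 5)·(-80) = (8)·(80/3).
Solving gives k = 7/3.

7/3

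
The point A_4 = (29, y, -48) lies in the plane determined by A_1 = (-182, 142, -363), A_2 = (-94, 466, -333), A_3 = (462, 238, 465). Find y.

A normal to the plane is n = A_1A_2 × A_1A_3 = (265392, -53544, -200208).
A_4 lies in the plane iff n · A_1A_4 = 0.
This gives (-53544)y + (535440) = 0, so y = 10.

10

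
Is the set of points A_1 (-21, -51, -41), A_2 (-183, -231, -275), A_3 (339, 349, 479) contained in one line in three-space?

Yes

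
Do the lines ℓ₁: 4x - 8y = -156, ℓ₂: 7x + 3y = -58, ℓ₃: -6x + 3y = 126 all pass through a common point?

No

Intersecting ℓ₁ and ℓ₂: solving the 2×2 system gives (x, y) = (-233/17, 215/17).
Substitute into ℓ₃: (-6)(-233/17) + (3)(215/17) = 2043/17.
But ℓ₃ requires 126 ≠ 2043/17, so the three lines have no common point.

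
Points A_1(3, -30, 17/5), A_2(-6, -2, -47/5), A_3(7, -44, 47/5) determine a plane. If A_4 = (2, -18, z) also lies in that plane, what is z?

Coplanarity requires A_1A_2 · (A_1A_3 × A_1A_4) = 0.
A_1A_2 = (-9, 28, -64/5), A_1A_3 = (4, -14, 6); the triple product is linear in z with coefficient 14 and constant term -14/5.
Setting it to zero: z = 1/5.

1/5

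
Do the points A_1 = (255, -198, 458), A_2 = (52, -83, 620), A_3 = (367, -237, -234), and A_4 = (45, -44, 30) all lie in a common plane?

No

The four points are coplanar iff the 3×3 determinant with rows A_1A_2, A_1A_3, A_1A_4 is zero.
Rows: (-203, 115, 162), (112, -39, -692), (-210, 154, -428).
Expanding along the first row: (-203)(123260) − (115)(-193256) + (162)(9058) = -1329944.
Nonzero ⇒ not coplanar.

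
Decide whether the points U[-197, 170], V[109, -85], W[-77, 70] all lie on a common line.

Yes

UV = (306, -255), UW = (120, -100).
Twice the signed area of △UVW is (306)(-100) − (-255)(120) = 0.
The triangle is degenerate (zero area), so the points are collinear.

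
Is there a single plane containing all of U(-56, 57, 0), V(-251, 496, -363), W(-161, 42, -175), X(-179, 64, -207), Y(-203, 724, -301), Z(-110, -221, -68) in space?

Yes

The plane through U, V, W has normal n = UV × UW = (-82270, 3990, 49020) and equation n·P = 4834550.
Checking the remaining points: n·X = 4834550, n·Y = 4834550, n·Z = 4834550.
All equal 4834550, so all 6 points lie in one plane.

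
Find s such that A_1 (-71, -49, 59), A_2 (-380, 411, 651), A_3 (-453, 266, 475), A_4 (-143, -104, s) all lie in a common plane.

Normal to plane A_1A_2A_3: n = (4880, -97600, 78385); plane equation n·P = 9060635.
Requiring n·A_4 = 9060635: (78385)s + (9452560) = 9060635.
So s = -5.

-5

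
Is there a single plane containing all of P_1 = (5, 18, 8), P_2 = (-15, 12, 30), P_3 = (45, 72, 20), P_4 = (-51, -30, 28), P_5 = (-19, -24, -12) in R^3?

Yes

The plane through P_1, P_2, P_3 has normal n = P_1P_2 × P_1P_3 = (-1260, 1120, -840) and equation n·P = 7140.
Checking the remaining points: n·P_4 = 7140, n·P_5 = 7140.
All equal 7140, so all 5 points lie in one plane.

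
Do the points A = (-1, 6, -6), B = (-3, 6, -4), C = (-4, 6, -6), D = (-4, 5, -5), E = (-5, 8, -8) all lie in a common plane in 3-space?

The plane through A, B, C has normal n = AB × AC = (0, -6, 0) and equation n·P = -36.
Checking the remaining points: n·D = -30, n·E = -48.
Since n·D = -30 ≠ -36, D is off the plane and the points are not all coplanar.

No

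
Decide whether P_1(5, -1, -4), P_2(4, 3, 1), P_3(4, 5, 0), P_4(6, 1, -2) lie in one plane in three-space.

No

A normal to the plane through P_1, P_2, P_3 is n = P_1P_2 × P_1P_3 = (-14, -1, -2).
The plane has equation n·P = -61. For P_4: n·P_4 = -81.
-81 ≠ -61, so P_4 is off the plane.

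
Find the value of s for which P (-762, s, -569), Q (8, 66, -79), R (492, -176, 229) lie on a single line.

Collinearity requires PQ × PR = 0; each component is linear in s.
The x-component gives (-308)s + (138908) = 0, so s = 451.
The remaining components then also vanish.

451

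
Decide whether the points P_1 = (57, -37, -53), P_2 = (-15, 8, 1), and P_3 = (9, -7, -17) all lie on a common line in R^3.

P_1P_2 = (-72, 45, 54), P_1P_3 = (-48, 30, 36).
P_1P_2 × P_1P_3 = (0, 0, 0).
The cross product vanishes, so the three points are collinear.

Yes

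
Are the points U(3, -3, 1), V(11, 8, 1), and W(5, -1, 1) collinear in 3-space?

UV = (8, 11, 0), UW = (2, 2, 0).
UV × UW = (0, 0, -6).
The cross product is nonzero, so the points do not lie on one line.

No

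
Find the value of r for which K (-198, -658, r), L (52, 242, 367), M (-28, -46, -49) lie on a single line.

-933

Direction LM = (-80, -288, -416). From the x-coordinate of K, the parameter along the line is τ = (-198 − 52)/(-80) = 25/8.
Then r = 367 + 25/8·(-416) = -933.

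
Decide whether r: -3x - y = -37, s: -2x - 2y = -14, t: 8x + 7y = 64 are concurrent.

Lines aᵢx + bᵢy = cᵢ with pairwise distinct directions are concurrent exactly when det[aᵢ bᵢ cᵢ] = 0.
Here the determinant is 0.
It vanishes, so the lines are concurrent at (15, -8).

Yes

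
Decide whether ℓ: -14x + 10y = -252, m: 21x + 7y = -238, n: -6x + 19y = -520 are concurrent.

Yes

Intersecting ℓ and m: solving the 2×2 system gives (x, y) = (-2, -28).
Substitute into n: (-6)(-2) + (19)(-28) = -520.
This equals -520, so (-2, -28) lies on all three lines and they are concurrent.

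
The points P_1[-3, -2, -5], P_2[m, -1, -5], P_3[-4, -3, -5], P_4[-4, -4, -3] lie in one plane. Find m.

-2

Coplanarity ⇔ det[P_1P_2; P_1P_3; P_1P_4] = 0.
Expanding, this is linear in m: (-2)m + (-4) = 0.
So m = -2.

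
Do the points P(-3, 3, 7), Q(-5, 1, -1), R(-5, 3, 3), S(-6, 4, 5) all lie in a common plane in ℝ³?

No

A normal to the plane through P, Q, R is n = PQ × PR = (8, 8, -4).
The plane has equation n·X = -28. For S: n·S = -36.
-36 ≠ -28, so S is off the plane.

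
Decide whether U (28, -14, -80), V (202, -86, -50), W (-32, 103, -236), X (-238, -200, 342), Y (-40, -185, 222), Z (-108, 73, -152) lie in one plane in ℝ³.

The plane through U, V, W has normal n = UV × UW = (7722, 25344, 16038) and equation n·P = -1421640.
Checking the remaining points: n·X = -1421640, n·Y = -1437084, n·Z = -1421640.
Since n·Y = -1437084 ≠ -1421640, Y is off the plane and the points are not all coplanar.

No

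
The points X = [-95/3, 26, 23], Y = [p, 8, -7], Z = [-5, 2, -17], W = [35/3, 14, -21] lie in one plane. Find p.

-35/3

The points are coplanar iff XY · (XZ × XW) = 0.
Expanding, this is linear in p: (576)p + (6720) = 0.
So p = -35/3.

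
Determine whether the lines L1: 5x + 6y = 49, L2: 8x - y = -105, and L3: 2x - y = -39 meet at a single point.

Intersecting L1 and L2: solving the 2×2 system gives (x, y) = (-581/53, 917/53).
Substitute into L3: (2)(-581/53) + (-1)(917/53) = -2079/53.
But L3 requires -39 ≠ -2079/53, so the three lines have no common point.

No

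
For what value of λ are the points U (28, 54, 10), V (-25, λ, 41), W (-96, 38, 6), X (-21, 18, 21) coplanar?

-30

Normal to plane UWX: n = (-320, 1560, 3680); plane equation n·P = 112080.
Requiring n·V = 112080: (1560)λ + (158880) = 112080.
So λ = -30.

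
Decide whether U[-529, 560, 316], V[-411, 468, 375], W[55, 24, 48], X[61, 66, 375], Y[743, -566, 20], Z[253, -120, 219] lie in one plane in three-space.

Yes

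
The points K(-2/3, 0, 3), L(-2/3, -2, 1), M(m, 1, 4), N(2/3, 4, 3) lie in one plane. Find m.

The points are coplanar iff KL · (KM × KN) = 0.
Expanding, this is linear in m: (-8)m + (-16/3) = 0.
So m = -2/3.

-2/3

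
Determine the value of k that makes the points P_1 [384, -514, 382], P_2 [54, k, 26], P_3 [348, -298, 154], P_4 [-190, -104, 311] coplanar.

-10

Normal to plane P_1P_3P_4: n = (78144, 128316, 109224); plane equation n·P = 5776440.
Requiring n·P_2 = 5776440: (128316)k + (7059600) = 5776440.
So k = -10.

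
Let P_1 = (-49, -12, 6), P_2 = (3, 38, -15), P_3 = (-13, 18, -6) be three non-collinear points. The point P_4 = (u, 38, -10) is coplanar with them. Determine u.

The plane through P_1, P_2, P_3 has equation 30x − 132y − 240z = -1326.
Substituting P_4: (30)u + (-2616) = -1326, so u = 43.

43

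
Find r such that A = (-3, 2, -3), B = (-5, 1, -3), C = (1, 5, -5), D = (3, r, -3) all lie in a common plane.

5

The points are coplanar iff AB · (AC × AD) = 0.
Expanding, this is linear in r: (-4)r + (20) = 0.
So r = 5.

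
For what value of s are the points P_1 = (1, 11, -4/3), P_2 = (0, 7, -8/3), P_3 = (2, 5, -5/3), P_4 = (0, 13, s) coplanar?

-5/3

The points are coplanar iff P_1P_2 · (P_1P_3 × P_1P_4) = 0.
Expanding, this is linear in s: (10)s + (50/3) = 0.
So s = -5/3.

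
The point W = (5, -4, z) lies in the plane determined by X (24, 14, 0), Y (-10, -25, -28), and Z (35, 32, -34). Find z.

A normal to the plane is n = XY × XZ = (1830, -1464, -183).
W lies in the plane iff n · XW = 0.
This gives (-183)z + (-8418) = 0, so z = -46.

-46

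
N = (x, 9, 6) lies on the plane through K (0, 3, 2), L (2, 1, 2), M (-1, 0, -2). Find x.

The plane through K, L, M has equation 8x + 8y − 8z = 8.
Substituting N: (8)x + (24) = 8, so x = -2.

-2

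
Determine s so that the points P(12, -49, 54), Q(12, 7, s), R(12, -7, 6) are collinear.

Collinearity requires PQ × PR = 0; each component is linear in s.
The x-component gives (-42)s + (-420) = 0, so s = -10.
The remaining components then also vanish.

-10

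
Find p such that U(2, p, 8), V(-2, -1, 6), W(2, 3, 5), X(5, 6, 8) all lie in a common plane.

3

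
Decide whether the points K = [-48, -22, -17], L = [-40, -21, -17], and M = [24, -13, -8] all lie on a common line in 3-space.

KL = (8, 1, 0), KM = (72, 9, 9).
Comparing components 2 and 3: (1)(9) − (0)(9) = 9 ≠ 0, so KL and KM are not parallel and the points are not collinear.

No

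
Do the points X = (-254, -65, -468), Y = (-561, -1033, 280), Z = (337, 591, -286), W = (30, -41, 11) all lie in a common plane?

No

The four points are coplanar iff the 3×3 determinant with rows XY, XZ, XW is zero.
Rows: (-307, -968, 748), (591, 656, 182), (284, 24, 479).
Expanding along the first row: (-307)(309856) − (-968)(231401) + (748)(-172120) = 124616.
Nonzero ⇒ not coplanar.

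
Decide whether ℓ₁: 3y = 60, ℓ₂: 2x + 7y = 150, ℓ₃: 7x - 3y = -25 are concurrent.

Lines aᵢx + bᵢy = cᵢ with pairwise distinct directions are concurrent exactly when det[aᵢ bᵢ cᵢ] = 0.
Here the determinant is 0.
It vanishes, so the lines are concurrent at (5, 20).

Yes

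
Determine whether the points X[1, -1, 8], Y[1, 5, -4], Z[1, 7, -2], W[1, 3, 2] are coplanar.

The four points are coplanar iff the 3×3 determinant with rows XY, XZ, XW is zero.
Rows: (0, 6, -12), (0, 8, -10), (0, 4, -6).
Expanding along the first row: (0)(-8) − (6)(0) + (-12)(0) = 0.
Zero determinant ⇒ coplanar.

Yes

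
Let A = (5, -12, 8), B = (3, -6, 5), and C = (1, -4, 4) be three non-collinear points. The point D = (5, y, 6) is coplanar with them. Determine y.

-8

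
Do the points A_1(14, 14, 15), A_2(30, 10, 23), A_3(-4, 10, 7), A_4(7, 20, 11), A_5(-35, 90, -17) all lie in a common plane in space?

Yes

The plane through A_1, A_2, A_3 has normal n = A_1A_2 × A_1A_3 = (64, -16, -136) and equation n·P = -1368.
Checking the remaining points: n·A_4 = -1368, n·A_5 = -1368.
All equal -1368, so all 5 points lie in one plane.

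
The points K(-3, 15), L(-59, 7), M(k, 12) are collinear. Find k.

The three points are collinear iff det[KL; KM] = 0.
This determinant is linear in k: (8)k + (192) = 0, so k = -24.

-24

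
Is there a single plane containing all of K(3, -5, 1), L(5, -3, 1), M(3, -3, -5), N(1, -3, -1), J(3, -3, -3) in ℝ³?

The plane through K, L, M has normal n = KL × KM = (-12, 12, 4) and equation n·P = -92.
Checking the remaining points: n·N = -52, n·J = -84.
Since n·N = -52 ≠ -92, N is off the plane and the points are not all coplanar.

No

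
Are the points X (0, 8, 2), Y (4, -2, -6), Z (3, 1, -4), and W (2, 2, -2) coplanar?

Yes

With X as base: XY = (4, -10, -8), XZ = (3, -7, -6), XW = (2, -6, -4).
XZ × XW = (-8, 0, -4).
XY · (XZ × XW) = 0.
The scalar triple product vanishes, so the four points are coplanar.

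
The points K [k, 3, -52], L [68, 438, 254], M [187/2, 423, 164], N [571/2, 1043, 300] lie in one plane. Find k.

Coplanarity ⇔ det[KL; KM; KN] = 0.
Expanding, this is linear in k: (-53760)k + (349440) = 0.
So k = 13/2.

13/2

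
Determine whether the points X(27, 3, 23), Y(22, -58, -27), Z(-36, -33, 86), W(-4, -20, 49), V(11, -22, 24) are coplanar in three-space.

Yes

The plane through X, Y, Z has normal n = XY × XZ = (-5643, 3465, -3663) and equation n·P = -226215.
Checking the remaining points: n·W = -226215, n·V = -226215.
All equal -226215, so all 5 points lie in one plane.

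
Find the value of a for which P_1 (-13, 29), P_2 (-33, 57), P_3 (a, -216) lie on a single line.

162

The three points are collinear iff det[P_1P_2; P_1P_3] = 0.
This determinant is linear in a: (-28)a + (4536) = 0, so a = 162.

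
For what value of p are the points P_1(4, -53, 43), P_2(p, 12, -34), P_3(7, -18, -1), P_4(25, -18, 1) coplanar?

Normal to plane P_1P_3P_4: n = (70, -798, -630); plane equation n·P = 15484.
Requiring n·P_2 = 15484: (70)p + (11844) = 15484.
So p = 52.

52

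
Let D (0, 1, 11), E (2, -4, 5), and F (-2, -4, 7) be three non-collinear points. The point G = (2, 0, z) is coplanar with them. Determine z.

9

Coplanarity requires DE · (DF × DG) = 0.
DE = (2, -5, -6), DF = (-2, -5, -4); the triple product is linear in z with coefficient -20 and constant term 180.
Setting it to zero: z = 9.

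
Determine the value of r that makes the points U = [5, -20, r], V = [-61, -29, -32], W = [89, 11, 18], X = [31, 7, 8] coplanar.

-17

Coplanarity ⇔ det[UV; UW; UX] = 0.
Expanding, this is linear in r: (-1720)r + (-29240) = 0.
So r = -17.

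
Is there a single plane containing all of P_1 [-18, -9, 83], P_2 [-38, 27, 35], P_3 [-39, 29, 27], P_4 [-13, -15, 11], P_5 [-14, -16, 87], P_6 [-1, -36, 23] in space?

Yes

The plane through P_1, P_2, P_3 has normal n = P_1P_2 × P_1P_3 = (-192, -112, -4) and equation n·P = 4132.
Checking the remaining points: n·P_4 = 4132, n·P_5 = 4132, n·P_6 = 4132.
All equal 4132, so all 6 points lie in one plane.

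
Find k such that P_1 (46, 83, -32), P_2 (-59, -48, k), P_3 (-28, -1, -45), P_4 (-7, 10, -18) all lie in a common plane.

-29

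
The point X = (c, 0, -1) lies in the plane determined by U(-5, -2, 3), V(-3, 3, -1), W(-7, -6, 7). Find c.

The plane through U, V, W has equation 4x + 2z = -14.
Substituting X: (4)c + (-2) = -14, so c = -3.

-3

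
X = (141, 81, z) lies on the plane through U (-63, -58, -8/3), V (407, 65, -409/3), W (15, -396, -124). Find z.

The plane through U, V, W has equation −(180310/3)x + (139802/3)y − 168454z = 1532882.
Substituting X: (-168454)z + (-4699916) = 1532882, so z = -37.

-37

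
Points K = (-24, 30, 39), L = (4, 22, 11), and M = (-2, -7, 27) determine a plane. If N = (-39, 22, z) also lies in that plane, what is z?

58

A normal to the plane is n = KL × KM = (-940, -280, -860).
N lies in the plane iff n · KN = 0.
This gives (-860)z + (49880) = 0, so z = 58.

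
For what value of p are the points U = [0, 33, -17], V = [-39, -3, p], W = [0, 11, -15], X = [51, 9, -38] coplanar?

4

Normal to plane UWX: n = (510, 102, 1122); plane equation n·P = -15708.
Requiring n·V = -15708: (1122)p + (-20196) = -15708.
So p = 4.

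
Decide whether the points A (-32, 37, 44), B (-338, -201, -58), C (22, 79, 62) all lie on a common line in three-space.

AB = (-306, -238, -102), AC = (54, 42, 18).
Each component of AC is -3/17 times the corresponding component of AB, so AC = -3/17·AB and the points are collinear.

Yes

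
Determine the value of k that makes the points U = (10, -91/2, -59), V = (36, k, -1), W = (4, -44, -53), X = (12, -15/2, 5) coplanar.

-3

Normal to plane UWX: n = (-132, 396, -231); plane equation n·P = -5709.
Requiring n·V = -5709: (396)k + (-4521) = -5709.
So k = -3.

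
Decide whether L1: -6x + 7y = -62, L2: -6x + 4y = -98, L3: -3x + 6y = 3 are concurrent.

Intersecting L1 and L2: solving the 2×2 system gives (x, y) = (73/3, 12).
Substitute into L3: (-3)(73/3) + (6)(12) = -1.
But L3 requires 3 ≠ -1, so the three lines have no common point.

No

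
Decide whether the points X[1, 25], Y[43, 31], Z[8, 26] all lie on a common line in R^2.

XY = (42, 6), XZ = (7, 1).
det[XY; XZ] = (42)(1) − (6)(7) = 0.
The determinant is zero, so the points are collinear.

Yes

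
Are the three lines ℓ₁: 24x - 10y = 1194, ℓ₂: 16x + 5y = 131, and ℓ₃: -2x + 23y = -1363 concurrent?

The three lines meet at one point iff the augmented coefficient matrix [aᵢ bᵢ cᵢ] has rank < 3, i.e. its determinant vanishes.
Here the determinant is 0.
It vanishes, so the lines are concurrent at (26, -57).

Yes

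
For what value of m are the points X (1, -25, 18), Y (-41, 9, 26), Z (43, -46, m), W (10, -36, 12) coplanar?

25

The points are coplanar iff XY · (XZ × XW) = 0.
Expanding, this is linear in m: (-156)m + (3900) = 0.
So m = 25.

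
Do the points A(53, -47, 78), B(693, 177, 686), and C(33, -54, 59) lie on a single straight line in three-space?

Yes

AB = (640, 224, 608), AC = (-20, -7, -19).
Each component of AC is -1/32 times the corresponding component of AB, so AC = -1/32·AB and the points are collinear.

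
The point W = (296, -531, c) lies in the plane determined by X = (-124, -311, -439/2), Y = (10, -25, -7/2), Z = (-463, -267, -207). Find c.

-711/2

A normal to the plane is n = XY × XZ = (-5929, -74899, 102850).
W lies in the plane iff n · XW = 0.
This gives (102850)c + (36563175) = 0, so c = -711/2.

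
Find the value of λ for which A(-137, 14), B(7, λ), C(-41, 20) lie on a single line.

Collinearity: (B − A) must be parallel to (C − A) = (96, 6).
Cross-multiplying the components: (λ − 14)·(96) = (144)·(6).
Solving gives λ = 23.

23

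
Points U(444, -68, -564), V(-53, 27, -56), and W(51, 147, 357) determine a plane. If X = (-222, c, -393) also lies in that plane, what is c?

-78

Coplanarity requires UV · (UW × UX) = 0.
UV = (-497, 95, 508), UW = (-393, 215, 921); the triple product is linear in c with coefficient 258093 and constant term 20131254.
Setting it to zero: c = -78.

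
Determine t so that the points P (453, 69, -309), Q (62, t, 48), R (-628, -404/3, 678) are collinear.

Collinearity requires PQ × PR = 0; each component is linear in t.
The x-component gives (987)t + (4606) = 0, so t = -14/3.
The remaining components then also vanish.

-14/3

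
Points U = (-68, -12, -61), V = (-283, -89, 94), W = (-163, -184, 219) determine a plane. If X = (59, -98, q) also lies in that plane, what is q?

49

Coplanarity requires UV · (UW × UX) = 0.
UV = (-215, -77, 155), UW = (-95, -172, 280); the triple product is linear in q with coefficient 29665 and constant term -1453585.
Setting it to zero: q = 49.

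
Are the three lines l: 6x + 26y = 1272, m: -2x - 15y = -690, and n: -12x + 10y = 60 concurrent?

Yes

The three lines meet at one point iff the augmented coefficient matrix [aᵢ bᵢ cᵢ] has rank < 3, i.e. its determinant vanishes.
Here the determinant is 0.
It vanishes, so the lines are concurrent at (30, 42).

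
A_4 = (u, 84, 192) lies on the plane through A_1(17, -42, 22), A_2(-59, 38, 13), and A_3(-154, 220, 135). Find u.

A normal to the plane is n = A_1A_2 × A_1A_3 = (11398, 10127, -6232).
A_4 lies in the plane iff n · A_1A_4 = 0.
This gives (11398)u + (22796) = 0, so u = -2.

-2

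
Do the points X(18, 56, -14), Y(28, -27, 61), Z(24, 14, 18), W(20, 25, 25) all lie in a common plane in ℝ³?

The four points are coplanar iff the 3×3 determinant with rows XY, XZ, XW is zero.
Rows: (10, -83, 75), (6, -42, 32), (2, -31, 39).
Expanding along the first row: (10)(-646) − (-83)(170) + (75)(-102) = 0.
Zero determinant ⇒ coplanar.

Yes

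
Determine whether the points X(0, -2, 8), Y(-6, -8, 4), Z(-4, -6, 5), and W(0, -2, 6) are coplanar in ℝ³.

The four points are coplanar iff the 3×3 determinant with rows XY, XZ, XW is zero.
Rows: (-6, -6, -4), (-4, -4, -3), (0, 0, -2).
Expanding along the first row: (-6)(8) − (-6)(8) + (-4)(0) = 0.
Zero determinant ⇒ coplanar.

Yes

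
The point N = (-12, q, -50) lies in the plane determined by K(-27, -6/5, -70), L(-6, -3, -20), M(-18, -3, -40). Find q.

A normal to the plane is n = KL × KM = (36, -180, -108/5).
N lies in the plane iff n · KN = 0.
This gives (-180)q + (-108) = 0, so q = -3/5.

-3/5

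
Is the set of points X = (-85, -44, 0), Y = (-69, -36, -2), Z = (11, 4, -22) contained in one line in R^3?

No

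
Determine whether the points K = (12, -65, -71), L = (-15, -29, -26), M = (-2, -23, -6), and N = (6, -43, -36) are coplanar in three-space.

A normal to the plane through K, L, M is n = KL × KM = (450, 1125, -630).
The plane has equation n·P = -22995. For N: n·N = -22995.
Equal, so N lies in the plane and all four are coplanar.

Yes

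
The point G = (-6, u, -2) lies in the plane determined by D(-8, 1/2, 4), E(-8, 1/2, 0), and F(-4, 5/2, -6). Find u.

A normal to the plane is n = DE × DF = (8, -16, 0).
G lies in the plane iff n · DG = 0.
This gives (-16)u + (24) = 0, so u = 3/2.

3/2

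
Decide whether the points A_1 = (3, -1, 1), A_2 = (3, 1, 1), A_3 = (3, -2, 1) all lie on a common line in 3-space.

Yes

A_1A_2 = (0, 2, 0), A_1A_3 = (0, -1, 0).
A_1A_2 × A_1A_3 = (0, 0, 0).
The cross product vanishes, so the three points are collinear.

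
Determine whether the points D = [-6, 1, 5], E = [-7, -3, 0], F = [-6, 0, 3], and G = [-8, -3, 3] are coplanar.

The four points are coplanar iff the 3×3 determinant with rows DE, DF, DG is zero.
Rows: (-1, -4, -5), (0, -1, -2), (-2, -4, -2).
Expanding along the first row: (-1)(-6) − (-4)(-4) + (-5)(-2) = 0.
Zero determinant ⇒ coplanar.

Yes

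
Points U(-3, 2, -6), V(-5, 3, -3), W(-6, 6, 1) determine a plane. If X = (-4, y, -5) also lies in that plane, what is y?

A normal to the plane is n = UV × UW = (-5, 5, -5).
X lies in the plane iff n · UX = 0.
This gives (5)y + (-10) = 0, so y = 2.

2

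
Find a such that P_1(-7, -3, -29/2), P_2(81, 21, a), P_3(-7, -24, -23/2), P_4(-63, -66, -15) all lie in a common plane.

-3

Normal to plane P_1P_3P_4: n = (399/2, -168, -1176); plane equation n·P = 32319/2.
Requiring n·P_2 = 32319/2: (-1176)a + (25263/2) = 32319/2.
So a = -3.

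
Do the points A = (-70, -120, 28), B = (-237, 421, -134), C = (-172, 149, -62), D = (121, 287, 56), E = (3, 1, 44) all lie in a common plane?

No

The plane through A, B, C has normal n = AB × AC = (-5112, 1494, 10259) and equation n·P = 465812.
Checking the remaining points: n·D = 384730, n·E = 437554.
Since n·D = 384730 ≠ 465812, D is off the plane and the points are not all coplanar.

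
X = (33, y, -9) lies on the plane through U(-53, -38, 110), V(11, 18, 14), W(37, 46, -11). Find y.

41

Coplanarity requires UV · (UW × UX) = 0.
UV = (64, 56, -96), UW = (90, 84, -121); the triple product is linear in y with coefficient -896 and constant term 36736.
Setting it to zero: y = 41.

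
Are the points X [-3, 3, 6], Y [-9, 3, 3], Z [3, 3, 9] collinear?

Yes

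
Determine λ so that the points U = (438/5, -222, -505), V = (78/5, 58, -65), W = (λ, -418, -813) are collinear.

Direction UV = (-72, 280, 440). From the y-coordinate of W, the parameter along the line is τ = (-418 − (-222))/280 = -7/10.
Then λ = 438/5 + (-7/10)·(-72) = 138.

138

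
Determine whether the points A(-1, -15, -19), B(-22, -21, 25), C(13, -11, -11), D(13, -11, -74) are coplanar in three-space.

Yes

With A as base: AB = (-21, -6, 44), AC = (14, 4, 8), AD = (14, 4, -55).
AC × AD = (-252, 882, 0).
AB · (AC × AD) = 0.
The scalar triple product vanishes, so the four points are coplanar.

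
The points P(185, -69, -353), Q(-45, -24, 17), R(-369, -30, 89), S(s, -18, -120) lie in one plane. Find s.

Normal to plane PQR: n = (5460, -103320, 15960); plane equation n·X = 2505300.
Requiring n·S = 2505300: (5460)s + (-55440) = 2505300.
So s = 469.

469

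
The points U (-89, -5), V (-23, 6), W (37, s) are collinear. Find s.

The three points are collinear iff det[UV; UW] = 0.
This determinant is linear in s: (66)s + (-1056) = 0, so s = 16.

16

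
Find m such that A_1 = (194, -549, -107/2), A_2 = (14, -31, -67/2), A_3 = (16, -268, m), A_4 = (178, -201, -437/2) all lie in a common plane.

94

Normal to plane A_1A_2A_4: n = (-92430, -30020, -54352); plane equation n·P = 1457392.
Requiring n·A_3 = 1457392: (-54352)m + (6566480) = 1457392.
So m = 94.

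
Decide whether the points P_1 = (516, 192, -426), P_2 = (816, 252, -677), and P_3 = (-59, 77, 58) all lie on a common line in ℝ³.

No

P_1P_2 = (300, 60, -251), P_1P_3 = (-575, -115, 484).
P_1P_2 × P_1P_3 = (175, -875, 0).
The cross product is nonzero, so the points do not lie on one line.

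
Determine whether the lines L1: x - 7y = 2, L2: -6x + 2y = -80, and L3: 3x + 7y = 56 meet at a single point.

No

Intersecting L1 and L2: solving the 2×2 system gives (x, y) = (139/10, 17/10).
Substitute into L3: (3)(139/10) + (7)(17/10) = 268/5.
But L3 requires 56 ≠ 268/5, so the three lines have no common point.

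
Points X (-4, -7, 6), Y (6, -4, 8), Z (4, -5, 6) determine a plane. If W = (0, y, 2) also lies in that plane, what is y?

The plane through X, Y, Z has equation −4x + 16y − 4z = -120.
Substituting W: (16)y + (-8) = -120, so y = -7.

-7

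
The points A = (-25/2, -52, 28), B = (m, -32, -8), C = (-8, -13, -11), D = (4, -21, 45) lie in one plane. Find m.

-29/2

Normal to plane ACD: n = (1872, -720, -504); plane equation n·P = -72.
Requiring n·B = -72: (1872)m + (27072) = -72.
So m = -29/2.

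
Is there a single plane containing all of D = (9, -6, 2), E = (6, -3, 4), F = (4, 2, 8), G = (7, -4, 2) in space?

No

With D as base: DE = (-3, 3, 2), DF = (-5, 8, 6), DG = (-2, 2, 0).
DF × DG = (-12, -12, 6).
DE · (DF × DG) = 12.
Since 12 ≠ 0, the four points are not coplanar.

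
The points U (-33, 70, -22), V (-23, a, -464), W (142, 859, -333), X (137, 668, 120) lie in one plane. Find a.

276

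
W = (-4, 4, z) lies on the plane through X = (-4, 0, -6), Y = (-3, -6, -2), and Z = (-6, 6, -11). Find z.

-8

Coplanarity requires XY · (XZ × XW) = 0.
XY = (1, -6, 4), XZ = (-2, 6, -5); the triple product is linear in z with coefficient -6 and constant term -48.
Setting it to zero: z = -8.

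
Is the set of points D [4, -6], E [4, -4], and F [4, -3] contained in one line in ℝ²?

Yes

DE = (0, 2), DF = (0, 3).
Twice the signed area of △DEF is (0)(3) − (2)(0) = 0.
The triangle is degenerate (zero area), so the points are collinear.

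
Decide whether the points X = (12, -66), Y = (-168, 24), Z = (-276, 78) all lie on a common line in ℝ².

Yes

XY = (-180, 90), XZ = (-288, 144).
det[XY; XZ] = (-180)(144) − (90)(-288) = 0.
The determinant is zero, so the points are collinear.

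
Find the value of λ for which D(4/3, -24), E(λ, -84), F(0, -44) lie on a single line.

The three points are collinear iff det[DE; DF] = 0.
This determinant is linear in λ: (-20)λ + (-160/3) = 0, so λ = -8/3.

-8/3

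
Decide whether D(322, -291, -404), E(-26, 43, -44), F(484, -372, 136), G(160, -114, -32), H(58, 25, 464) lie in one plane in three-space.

Yes

The plane through D, E, F has normal n = DE × DF = (209520, 246240, -25920) and equation n·P = 6281280.
Checking the remaining points: n·G = 6281280, n·H = 6281280.
All equal 6281280, so all 5 points lie in one plane.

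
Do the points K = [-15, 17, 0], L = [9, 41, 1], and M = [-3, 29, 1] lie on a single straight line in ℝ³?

No

KL = (24, 24, 1), KM = (12, 12, 1).
KL × KM = (12, -12, 0).
The cross product is nonzero, so the points do not lie on one line.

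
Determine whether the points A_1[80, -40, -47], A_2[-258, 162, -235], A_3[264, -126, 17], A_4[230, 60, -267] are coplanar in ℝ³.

Yes

With A_1 as base: A_1A_2 = (-338, 202, -188), A_1A_3 = (184, -86, 64), A_1A_4 = (150, 100, -220).
A_1A_3 × A_1A_4 = (12520, 50080, 31300).
A_1A_2 · (A_1A_3 × A_1A_4) = 0.
The scalar triple product vanishes, so the four points are coplanar.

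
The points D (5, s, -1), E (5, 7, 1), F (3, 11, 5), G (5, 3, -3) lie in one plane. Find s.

Coplanarity ⇔ det[DE; DF; DG] = 0.
Expanding, this is linear in s: (8)s + (-40) = 0.
So s = 5.

5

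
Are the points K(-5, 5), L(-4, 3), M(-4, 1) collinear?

No

KL = (1, -2), KM = (1, -4).
det[KL; KM] = (1)(-4) − (-2)(1) = -2.
The determinant is nonzero, so they are not collinear.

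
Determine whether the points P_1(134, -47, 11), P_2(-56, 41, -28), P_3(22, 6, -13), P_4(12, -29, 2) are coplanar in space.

No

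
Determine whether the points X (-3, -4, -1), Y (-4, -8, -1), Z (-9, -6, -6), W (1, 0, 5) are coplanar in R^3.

With X as base: XY = (-1, -4, 0), XZ = (-6, -2, -5), XW = (4, 4, 6).
XZ × XW = (8, 16, -16).
XY · (XZ × XW) = -72.
Since -72 ≠ 0, the four points are not coplanar.

No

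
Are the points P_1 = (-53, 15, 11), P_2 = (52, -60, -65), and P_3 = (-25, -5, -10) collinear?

P_1P_2 = (105, -75, -76), P_1P_3 = (28, -20, -21).
P_1P_2 × P_1P_3 = (55, 77, 0).
The cross product is nonzero, so the points do not lie on one line.

No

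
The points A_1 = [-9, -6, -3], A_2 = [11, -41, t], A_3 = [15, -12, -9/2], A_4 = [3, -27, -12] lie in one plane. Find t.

The points are coplanar iff A_1A_2 · (A_1A_3 × A_1A_4) = 0.
Expanding, this is linear in t: (-432)t + (-7776) = 0.
So t = -18.

-18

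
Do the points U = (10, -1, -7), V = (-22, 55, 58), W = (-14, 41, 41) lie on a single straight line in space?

UV = (-32, 56, 65), UW = (-24, 42, 48).
Comparing components 2 and 3: (56)(48) − (65)(42) = -42 ≠ 0, so UV and UW are not parallel and the points are not collinear.

No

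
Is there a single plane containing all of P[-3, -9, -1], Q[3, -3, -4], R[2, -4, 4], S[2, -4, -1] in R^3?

Yes

A normal to the plane through P, Q, R is n = PQ × PR = (45, -45, 0).
The plane has equation n·X = 270. For S: n·S = 270.
Equal, so S lies in the plane and all four are coplanar.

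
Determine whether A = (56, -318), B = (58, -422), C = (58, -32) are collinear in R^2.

AB = (2, -104), AC = (2, 286).
If collinear, AC would be a scalar multiple of AB. But (2)·(286) ≠ (-104)·(2) (difference 780), so they are not parallel; the points are not collinear.

No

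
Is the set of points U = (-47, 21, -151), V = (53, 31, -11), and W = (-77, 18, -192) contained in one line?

No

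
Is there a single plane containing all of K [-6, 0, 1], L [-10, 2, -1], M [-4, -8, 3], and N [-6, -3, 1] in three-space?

A normal to the plane through K, L, M is n = KL × KM = (-12, 4, 28).
The plane has equation n·P = 100. For N: n·N = 88.
88 ≠ 100, so N is off the plane.

No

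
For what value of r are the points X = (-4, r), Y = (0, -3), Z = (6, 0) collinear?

-5

Collinearity: (X − Y) must be parallel to (Z − Y) = (6, 3).
Cross-multiplying the components: (r − (-3))·(6) = (-4)·(3).
Solving gives r = -5.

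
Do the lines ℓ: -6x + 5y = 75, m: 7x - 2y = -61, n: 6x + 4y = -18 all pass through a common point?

No

Intersecting ℓ and m: solving the 2×2 system gives (x, y) = (-155/23, 159/23).
Substitute into n: (6)(-155/23) + (4)(159/23) = -294/23.
But n requires -18 ≠ -294/23, so the three lines have no common point.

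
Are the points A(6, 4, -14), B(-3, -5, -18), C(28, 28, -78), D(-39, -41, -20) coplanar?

No

The four points are coplanar iff the 3×3 determinant with rows AB, AC, AD is zero.
Rows: (-9, -9, -4), (22, 24, -64), (-45, -45, -6).
Expanding along the first row: (-9)(-3024) − (-9)(-3012) + (-4)(90) = -252.
Nonzero ⇒ not coplanar.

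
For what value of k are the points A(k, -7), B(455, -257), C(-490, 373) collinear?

Collinearity: (A − B) must be parallel to (C − B) = (-945, 630).
Cross-multiplying the components: (k − 455)·(630) = (250)·(-945).
Solving gives k = 80.

80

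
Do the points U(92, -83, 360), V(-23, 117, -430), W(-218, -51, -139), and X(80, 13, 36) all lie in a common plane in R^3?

Yes

With U as base: UV = (-115, 200, -790), UW = (-310, 32, -499), UX = (-12, 96, -324).
UW × UX = (37536, -94452, -29376).
UV · (UW × UX) = 0.
The scalar triple product vanishes, so the four points are coplanar.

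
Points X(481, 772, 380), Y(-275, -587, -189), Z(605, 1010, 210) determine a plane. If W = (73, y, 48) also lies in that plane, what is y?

40

Coplanarity requires XY · (XZ × XW) = 0.
XY = (-756, -1359, -569), XZ = (124, 238, -170); the triple product is linear in y with coefficient -199076 and constant term 7963040.
Setting it to zero: y = 40.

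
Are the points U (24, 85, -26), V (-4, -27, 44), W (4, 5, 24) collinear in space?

UV = (-28, -112, 70), UW = (-20, -80, 50).
Each component of UW is 5/7 times the corresponding component of UV, so UW = 5/7·UV and the points are collinear.

Yes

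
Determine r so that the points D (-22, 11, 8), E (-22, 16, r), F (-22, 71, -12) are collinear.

Collinearity requires DE × DF = 0; each component is linear in r.
The x-component gives (-60)r + (380) = 0, so r = 19/3.
The remaining components then also vanish.

19/3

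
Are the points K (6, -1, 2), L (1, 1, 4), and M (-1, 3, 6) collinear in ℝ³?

No

KL = (-5, 2, 2), KM = (-7, 4, 4).
Comparing components 3 and 1: (2)(-7) − (-5)(4) = 6 ≠ 0, so KL and KM are not parallel and the points are not collinear.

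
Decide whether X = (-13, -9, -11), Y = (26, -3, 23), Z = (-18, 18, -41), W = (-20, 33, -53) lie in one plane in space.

No

With X as base: XY = (39, 6, 34), XZ = (-5, 27, -30), XW = (-7, 42, -42).
XZ × XW = (126, 0, -21).
XY · (XZ × XW) = 4200.
Since 4200 ≠ 0, the four points are not coplanar.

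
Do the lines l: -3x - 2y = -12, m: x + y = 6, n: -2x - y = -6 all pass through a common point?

Yes

The three lines meet at one point iff the augmented coefficient matrix [aᵢ bᵢ cᵢ] has rank < 3, i.e. its determinant vanishes.
Here the determinant is 0.
It vanishes, so the lines are concurrent at (0, 6).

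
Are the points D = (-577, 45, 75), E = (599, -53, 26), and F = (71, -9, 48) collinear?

Yes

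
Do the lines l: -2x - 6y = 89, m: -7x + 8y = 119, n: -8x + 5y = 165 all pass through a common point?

No

The three lines meet at one point iff the augmented coefficient matrix [aᵢ bᵢ cᵢ] has rank < 3, i.e. its determinant vanishes.
Here the determinant is -87.
Nonzero, so no common point exists.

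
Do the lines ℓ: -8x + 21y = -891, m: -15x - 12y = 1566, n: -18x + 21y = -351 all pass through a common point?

The three lines meet at one point iff the augmented coefficient matrix [aᵢ bᵢ cᵢ] has rank < 3, i.e. its determinant vanishes.
Here the determinant is 0.
It vanishes, so the lines are concurrent at (-54, -63).

Yes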